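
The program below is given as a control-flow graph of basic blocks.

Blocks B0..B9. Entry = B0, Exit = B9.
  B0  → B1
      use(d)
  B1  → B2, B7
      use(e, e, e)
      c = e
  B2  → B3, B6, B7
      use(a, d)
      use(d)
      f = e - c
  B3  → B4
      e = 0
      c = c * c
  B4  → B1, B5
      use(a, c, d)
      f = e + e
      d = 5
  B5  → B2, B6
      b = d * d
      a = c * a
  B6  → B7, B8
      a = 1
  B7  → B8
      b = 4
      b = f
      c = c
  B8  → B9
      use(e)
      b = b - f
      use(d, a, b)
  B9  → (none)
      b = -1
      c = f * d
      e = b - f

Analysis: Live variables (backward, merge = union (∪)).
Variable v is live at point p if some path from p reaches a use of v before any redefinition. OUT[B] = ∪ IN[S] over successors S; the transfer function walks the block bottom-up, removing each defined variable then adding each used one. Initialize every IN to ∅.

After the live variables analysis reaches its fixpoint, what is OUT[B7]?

Answer: {a, b, d, e, f}

Working:
Per-block solution:
  B0:  IN={a, b, d, e, f}  OUT={a, b, d, e, f}
  B1:  IN={a, b, d, e, f}  OUT={a, b, c, d, e, f}
  B2:  IN={a, b, c, d, e}  OUT={a, b, c, d, e, f}
  B3:  IN={a, b, c, d}  OUT={a, b, c, d, e}
  B4:  IN={a, b, c, d, e}  OUT={a, b, c, d, e, f}
  B5:  IN={a, c, d, e, f}  OUT={a, b, c, d, e, f}
  B6:  IN={b, c, d, e, f}  OUT={a, b, c, d, e, f}
  B7:  IN={a, c, d, e, f}  OUT={a, b, d, e, f}
  B8:  IN={a, b, d, e, f}  OUT={d, f}
  B9:  IN={d, f}  OUT={}

Merge at B7: OUT[B7] = IN[B8] = {a, b, d, e, f}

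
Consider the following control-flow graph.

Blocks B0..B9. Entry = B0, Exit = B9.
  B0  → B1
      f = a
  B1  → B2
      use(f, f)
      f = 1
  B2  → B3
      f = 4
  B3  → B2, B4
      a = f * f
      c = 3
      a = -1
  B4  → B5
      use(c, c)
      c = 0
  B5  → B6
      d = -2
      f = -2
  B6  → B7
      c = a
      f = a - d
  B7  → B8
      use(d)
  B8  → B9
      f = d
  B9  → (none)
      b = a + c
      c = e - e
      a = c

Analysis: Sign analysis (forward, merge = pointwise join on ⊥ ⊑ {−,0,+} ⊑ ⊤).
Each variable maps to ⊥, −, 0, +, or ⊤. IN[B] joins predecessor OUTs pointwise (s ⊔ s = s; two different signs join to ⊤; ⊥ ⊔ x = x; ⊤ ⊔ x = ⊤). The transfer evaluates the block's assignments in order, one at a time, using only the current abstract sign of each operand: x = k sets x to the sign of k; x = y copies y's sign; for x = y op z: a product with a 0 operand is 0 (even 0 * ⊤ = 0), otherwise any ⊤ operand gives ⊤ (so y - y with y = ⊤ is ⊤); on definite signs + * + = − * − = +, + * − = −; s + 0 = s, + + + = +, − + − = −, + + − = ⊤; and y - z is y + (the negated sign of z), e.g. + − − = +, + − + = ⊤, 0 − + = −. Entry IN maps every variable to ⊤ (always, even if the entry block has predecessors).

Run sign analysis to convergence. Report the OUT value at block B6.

Converged values:
  B0:  IN=(all ⊤)  OUT=(all ⊤)
  B1:  IN=(all ⊤)  OUT={f:+; rest ⊤}
  B2:  IN={f:+; rest ⊤}  OUT={f:+; rest ⊤}
  B3:  IN={f:+; rest ⊤}  OUT={a:-, c:+, f:+; rest ⊤}
  B4:  IN={a:-, c:+, f:+; rest ⊤}  OUT={a:-, c:0, f:+; rest ⊤}
  B5:  IN={a:-, c:0, f:+; rest ⊤}  OUT={a:-, c:0, d:-, f:-; rest ⊤}
  B6:  IN={a:-, c:0, d:-, f:-; rest ⊤}  OUT={a:-, c:-, d:-; rest ⊤}
  B7:  IN={a:-, c:-, d:-; rest ⊤}  OUT={a:-, c:-, d:-; rest ⊤}
  B8:  IN={a:-, c:-, d:-; rest ⊤}  OUT={a:-, c:-, d:-, f:-; rest ⊤}
  B9:  IN={a:-, c:-, d:-, f:-; rest ⊤}  OUT={b:-, d:-, f:-; rest ⊤}

Merge at B6: IN[B6] = OUT[B5] = {a: -, b: ⊤, c: 0, d: -, e: ⊤, f: -}
Applying B6's transfer function to that IN value gives OUT[B6] (row B6 above).

Answer: {a: -, b: ⊤, c: -, d: -, e: ⊤, f: ⊤}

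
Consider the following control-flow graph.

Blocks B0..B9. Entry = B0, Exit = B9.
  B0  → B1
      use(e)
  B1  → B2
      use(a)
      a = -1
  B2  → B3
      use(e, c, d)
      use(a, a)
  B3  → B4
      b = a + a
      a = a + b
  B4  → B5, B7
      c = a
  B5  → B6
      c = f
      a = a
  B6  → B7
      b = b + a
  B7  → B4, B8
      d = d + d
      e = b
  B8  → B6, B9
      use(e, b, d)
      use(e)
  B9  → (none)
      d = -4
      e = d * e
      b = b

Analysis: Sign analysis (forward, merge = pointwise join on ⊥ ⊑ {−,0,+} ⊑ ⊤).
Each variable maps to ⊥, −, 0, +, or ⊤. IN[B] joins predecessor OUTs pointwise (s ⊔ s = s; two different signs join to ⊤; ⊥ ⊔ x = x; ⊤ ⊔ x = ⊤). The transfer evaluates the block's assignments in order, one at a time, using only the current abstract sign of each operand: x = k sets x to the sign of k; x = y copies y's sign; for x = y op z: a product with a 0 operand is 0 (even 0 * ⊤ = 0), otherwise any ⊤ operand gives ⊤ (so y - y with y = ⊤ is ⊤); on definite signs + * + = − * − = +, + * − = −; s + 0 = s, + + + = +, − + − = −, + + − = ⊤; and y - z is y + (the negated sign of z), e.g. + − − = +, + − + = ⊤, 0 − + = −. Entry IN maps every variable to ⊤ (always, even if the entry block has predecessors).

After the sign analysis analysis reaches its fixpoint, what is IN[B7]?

Per-block solution:
  B0:  IN=(all ⊤)  OUT=(all ⊤)
  B1:  IN=(all ⊤)  OUT={a:-; rest ⊤}
  B2:  IN={a:-; rest ⊤}  OUT={a:-; rest ⊤}
  B3:  IN={a:-; rest ⊤}  OUT={a:-, b:-; rest ⊤}
  B4:  IN={a:-, b:-; rest ⊤}  OUT={a:-, b:-, c:-; rest ⊤}
  B5:  IN={a:-, b:-, c:-; rest ⊤}  OUT={a:-, b:-; rest ⊤}
  B6:  IN={a:-, b:-; rest ⊤}  OUT={a:-, b:-; rest ⊤}
  B7:  IN={a:-, b:-; rest ⊤}  OUT={a:-, b:-, e:-; rest ⊤}
  B8:  IN={a:-, b:-, e:-; rest ⊤}  OUT={a:-, b:-, e:-; rest ⊤}
  B9:  IN={a:-, b:-, e:-; rest ⊤}  OUT={a:-, b:-, d:-, e:+; rest ⊤}

Merge at B7: IN[B7] = OUT[B4] ⊔ OUT[B6] = {a: -, b: -, c: ⊤, d: ⊤, e: ⊤, f: ⊤}

Answer: {a: -, b: -, c: ⊤, d: ⊤, e: ⊤, f: ⊤}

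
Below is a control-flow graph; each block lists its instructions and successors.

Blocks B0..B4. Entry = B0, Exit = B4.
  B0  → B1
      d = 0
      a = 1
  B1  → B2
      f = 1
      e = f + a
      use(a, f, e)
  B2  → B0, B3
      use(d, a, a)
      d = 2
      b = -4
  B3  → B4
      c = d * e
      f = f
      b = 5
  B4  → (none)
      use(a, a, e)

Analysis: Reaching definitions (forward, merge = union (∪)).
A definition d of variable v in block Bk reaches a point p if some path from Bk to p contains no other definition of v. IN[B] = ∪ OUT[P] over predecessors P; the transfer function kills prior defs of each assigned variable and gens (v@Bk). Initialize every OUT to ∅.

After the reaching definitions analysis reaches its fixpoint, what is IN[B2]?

Fixpoint table:
  B0:   IN={a@B0, b@B2, d@B2, e@B1, f@B1}   OUT={a@B0, b@B2, d@B0, e@B1, f@B1}
  B1:   IN={a@B0, b@B2, d@B0, e@B1, f@B1}   OUT={a@B0, b@B2, d@B0, e@B1, f@B1}
  B2:   IN={a@B0, b@B2, d@B0, e@B1, f@B1}   OUT={a@B0, b@B2, d@B2, e@B1, f@B1}
  B3:   IN={a@B0, b@B2, d@B2, e@B1, f@B1}   OUT={a@B0, b@B3, c@B3, d@B2, e@B1, f@B3}
  B4:   IN={a@B0, b@B3, c@B3, d@B2, e@B1, f@B3}   OUT={a@B0, b@B3, c@B3, d@B2, e@B1, f@B3}

Merge at B2: IN[B2] = OUT[B1] = {a@B0, b@B2, d@B0, e@B1, f@B1}

Answer: {a@B0, b@B2, d@B0, e@B1, f@B1}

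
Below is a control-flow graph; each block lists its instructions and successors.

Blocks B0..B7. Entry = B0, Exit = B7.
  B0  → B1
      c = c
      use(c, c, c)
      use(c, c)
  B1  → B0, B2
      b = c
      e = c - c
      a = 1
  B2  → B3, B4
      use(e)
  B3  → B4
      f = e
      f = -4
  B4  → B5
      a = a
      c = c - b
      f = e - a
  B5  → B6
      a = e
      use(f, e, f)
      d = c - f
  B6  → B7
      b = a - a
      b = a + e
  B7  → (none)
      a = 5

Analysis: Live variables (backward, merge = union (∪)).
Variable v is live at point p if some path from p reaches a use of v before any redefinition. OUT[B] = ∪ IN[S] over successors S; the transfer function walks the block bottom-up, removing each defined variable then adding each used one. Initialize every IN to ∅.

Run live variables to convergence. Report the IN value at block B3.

Converged values:
  B0: | IN={c} | OUT={c}
  B1: | IN={c} | OUT={a, b, c, e}
  B2: | IN={a, b, c, e} | OUT={a, b, c, e}
  B3: | IN={a, b, c, e} | OUT={a, b, c, e}
  B4: | IN={a, b, c, e} | OUT={c, e, f}
  B5: | IN={c, e, f} | OUT={a, e}
  B6: | IN={a, e} | OUT={}
  B7: | IN={} | OUT={}

Merge at B3: OUT[B3] = IN[B4] = {a, b, c, e}
Applying B3's transfer function to that OUT value gives IN[B3] (row B3 above).

Answer: {a, b, c, e}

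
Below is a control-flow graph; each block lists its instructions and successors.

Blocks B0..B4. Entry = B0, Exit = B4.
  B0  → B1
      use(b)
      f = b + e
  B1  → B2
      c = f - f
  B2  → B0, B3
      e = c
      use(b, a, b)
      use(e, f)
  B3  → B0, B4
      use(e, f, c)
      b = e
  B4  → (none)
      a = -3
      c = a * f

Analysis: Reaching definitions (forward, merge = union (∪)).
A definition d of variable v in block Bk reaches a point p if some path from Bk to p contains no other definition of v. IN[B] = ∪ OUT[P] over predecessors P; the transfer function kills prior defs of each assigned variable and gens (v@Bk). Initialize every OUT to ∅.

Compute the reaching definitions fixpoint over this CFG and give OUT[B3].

Converged values:
  B0:  IN={b@B3, c@B1, e@B2, f@B0}  OUT={b@B3, c@B1, e@B2, f@B0}
  B1:  IN={b@B3, c@B1, e@B2, f@B0}  OUT={b@B3, c@B1, e@B2, f@B0}
  B2:  IN={b@B3, c@B1, e@B2, f@B0}  OUT={b@B3, c@B1, e@B2, f@B0}
  B3:  IN={b@B3, c@B1, e@B2, f@B0}  OUT={b@B3, c@B1, e@B2, f@B0}
  B4:  IN={b@B3, c@B1, e@B2, f@B0}  OUT={a@B4, b@B3, c@B4, e@B2, f@B0}

Merge at B3: IN[B3] = OUT[B2] = {b@B3, c@B1, e@B2, f@B0}
Applying B3's transfer function to that IN value gives OUT[B3] (row B3 above).

Answer: {b@B3, c@B1, e@B2, f@B0}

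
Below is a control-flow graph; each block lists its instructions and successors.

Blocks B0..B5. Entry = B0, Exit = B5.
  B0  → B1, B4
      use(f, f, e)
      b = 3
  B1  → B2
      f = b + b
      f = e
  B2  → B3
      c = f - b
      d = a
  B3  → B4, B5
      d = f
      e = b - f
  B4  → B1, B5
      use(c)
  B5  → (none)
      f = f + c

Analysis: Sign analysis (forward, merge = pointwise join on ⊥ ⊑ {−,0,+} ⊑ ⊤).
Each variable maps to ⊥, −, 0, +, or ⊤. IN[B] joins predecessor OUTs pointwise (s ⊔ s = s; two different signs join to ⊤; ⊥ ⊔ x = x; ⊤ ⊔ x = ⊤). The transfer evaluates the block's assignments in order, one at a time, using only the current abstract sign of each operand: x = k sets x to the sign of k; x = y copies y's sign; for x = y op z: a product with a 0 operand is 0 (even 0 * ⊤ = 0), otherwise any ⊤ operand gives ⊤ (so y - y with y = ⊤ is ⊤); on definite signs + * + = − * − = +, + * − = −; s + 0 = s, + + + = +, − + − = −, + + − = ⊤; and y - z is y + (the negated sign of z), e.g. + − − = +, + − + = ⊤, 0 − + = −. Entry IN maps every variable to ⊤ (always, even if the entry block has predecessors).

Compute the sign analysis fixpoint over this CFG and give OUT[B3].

Fixpoint table:
  B0:   IN=(all ⊤)   OUT={b:+; rest ⊤}
  B1:   IN={b:+; rest ⊤}   OUT={b:+; rest ⊤}
  B2:   IN={b:+; rest ⊤}   OUT={b:+; rest ⊤}
  B3:   IN={b:+; rest ⊤}   OUT={b:+; rest ⊤}
  B4:   IN={b:+; rest ⊤}   OUT={b:+; rest ⊤}
  B5:   IN={b:+; rest ⊤}   OUT={b:+; rest ⊤}

Merge at B3: IN[B3] = OUT[B2] = {a: ⊤, b: +, c: ⊤, d: ⊤, e: ⊤, f: ⊤}
Applying B3's transfer function to that IN value gives OUT[B3] (row B3 above).

Answer: {a: ⊤, b: +, c: ⊤, d: ⊤, e: ⊤, f: ⊤}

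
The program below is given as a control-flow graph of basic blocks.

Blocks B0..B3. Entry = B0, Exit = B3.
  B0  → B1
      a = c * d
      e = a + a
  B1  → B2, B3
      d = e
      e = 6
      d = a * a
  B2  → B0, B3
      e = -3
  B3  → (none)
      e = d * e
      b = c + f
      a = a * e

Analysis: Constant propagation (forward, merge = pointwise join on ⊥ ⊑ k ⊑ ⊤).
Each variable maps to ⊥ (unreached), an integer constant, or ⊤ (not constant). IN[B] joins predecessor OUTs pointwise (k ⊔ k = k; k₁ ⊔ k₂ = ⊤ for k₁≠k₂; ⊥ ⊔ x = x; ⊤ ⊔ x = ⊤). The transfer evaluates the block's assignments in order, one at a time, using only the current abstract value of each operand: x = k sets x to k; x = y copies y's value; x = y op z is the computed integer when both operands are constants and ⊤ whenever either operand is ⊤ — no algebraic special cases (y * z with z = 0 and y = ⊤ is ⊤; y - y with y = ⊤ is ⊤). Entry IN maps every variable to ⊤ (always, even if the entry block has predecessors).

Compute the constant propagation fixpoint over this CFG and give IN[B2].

Per-block solution:
  B0:  IN=(all ⊤)  OUT=(all ⊤)
  B1:  IN=(all ⊤)  OUT={e:6; rest ⊤}
  B2:  IN={e:6; rest ⊤}  OUT={e:-3; rest ⊤}
  B3:  IN=(all ⊤)  OUT=(all ⊤)

Merge at B2: IN[B2] = OUT[B1] = {a: ⊤, b: ⊤, c: ⊤, d: ⊤, e: 6, f: ⊤}

Answer: {a: ⊤, b: ⊤, c: ⊤, d: ⊤, e: 6, f: ⊤}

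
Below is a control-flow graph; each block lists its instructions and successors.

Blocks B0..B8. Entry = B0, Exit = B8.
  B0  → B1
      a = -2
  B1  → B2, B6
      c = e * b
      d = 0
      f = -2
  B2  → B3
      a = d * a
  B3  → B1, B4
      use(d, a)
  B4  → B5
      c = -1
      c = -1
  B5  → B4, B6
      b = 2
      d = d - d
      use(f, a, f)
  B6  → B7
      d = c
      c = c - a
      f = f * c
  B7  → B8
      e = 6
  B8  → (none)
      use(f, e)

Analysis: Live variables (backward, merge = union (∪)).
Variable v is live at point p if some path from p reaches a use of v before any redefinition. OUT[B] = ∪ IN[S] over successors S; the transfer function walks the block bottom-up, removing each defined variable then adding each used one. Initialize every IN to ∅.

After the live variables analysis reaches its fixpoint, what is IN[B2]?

Answer: {a, b, d, e, f}

Trace:
Converged values:
  B0:   IN={b, e}   OUT={a, b, e}
  B1:   IN={a, b, e}   OUT={a, b, c, d, e, f}
  B2:   IN={a, b, d, e, f}   OUT={a, b, d, e, f}
  B3:   IN={a, b, d, e, f}   OUT={a, b, d, e, f}
  B4:   IN={a, d, f}   OUT={a, c, d, f}
  B5:   IN={a, c, d, f}   OUT={a, c, d, f}
  B6:   IN={a, c, f}   OUT={f}
  B7:   IN={f}   OUT={e, f}
  B8:   IN={e, f}   OUT={}

Merge at B2: OUT[B2] = IN[B3] = {a, b, d, e, f}
Applying B2's transfer function to that OUT value gives IN[B2] (row B2 above).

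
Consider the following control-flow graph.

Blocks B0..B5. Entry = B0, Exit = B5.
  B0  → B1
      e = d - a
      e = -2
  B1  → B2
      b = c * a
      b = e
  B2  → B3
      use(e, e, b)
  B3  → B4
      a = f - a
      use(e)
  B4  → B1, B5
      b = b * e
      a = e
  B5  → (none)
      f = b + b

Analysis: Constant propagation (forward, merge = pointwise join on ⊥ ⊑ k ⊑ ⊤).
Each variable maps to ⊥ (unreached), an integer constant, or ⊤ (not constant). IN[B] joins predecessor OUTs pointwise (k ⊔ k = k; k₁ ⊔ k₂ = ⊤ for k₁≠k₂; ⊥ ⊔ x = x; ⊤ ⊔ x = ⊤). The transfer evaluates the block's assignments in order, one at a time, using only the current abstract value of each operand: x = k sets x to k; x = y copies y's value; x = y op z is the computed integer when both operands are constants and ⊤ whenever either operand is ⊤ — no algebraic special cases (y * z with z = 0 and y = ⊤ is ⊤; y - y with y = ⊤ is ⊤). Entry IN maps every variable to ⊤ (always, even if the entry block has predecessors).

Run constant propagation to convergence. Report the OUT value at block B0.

Answer: {a: ⊤, b: ⊤, c: ⊤, d: ⊤, e: -2, f: ⊤}

Trace:
Converged values:
  B0: | IN=(all ⊤) | OUT={e:-2; rest ⊤}
  B1: | IN={e:-2; rest ⊤} | OUT={b:-2, e:-2; rest ⊤}
  B2: | IN={b:-2, e:-2; rest ⊤} | OUT={b:-2, e:-2; rest ⊤}
  B3: | IN={b:-2, e:-2; rest ⊤} | OUT={b:-2, e:-2; rest ⊤}
  B4: | IN={b:-2, e:-2; rest ⊤} | OUT={a:-2, b:4, e:-2; rest ⊤}
  B5: | IN={a:-2, b:4, e:-2; rest ⊤} | OUT={a:-2, b:4, e:-2, f:8; rest ⊤}

B0 is the boundary node: IN[B0] = {a: ⊤, b: ⊤, c: ⊤, d: ⊤, e: ⊤, f: ⊤}
Applying B0's transfer function to that IN value gives OUT[B0] (row B0 above).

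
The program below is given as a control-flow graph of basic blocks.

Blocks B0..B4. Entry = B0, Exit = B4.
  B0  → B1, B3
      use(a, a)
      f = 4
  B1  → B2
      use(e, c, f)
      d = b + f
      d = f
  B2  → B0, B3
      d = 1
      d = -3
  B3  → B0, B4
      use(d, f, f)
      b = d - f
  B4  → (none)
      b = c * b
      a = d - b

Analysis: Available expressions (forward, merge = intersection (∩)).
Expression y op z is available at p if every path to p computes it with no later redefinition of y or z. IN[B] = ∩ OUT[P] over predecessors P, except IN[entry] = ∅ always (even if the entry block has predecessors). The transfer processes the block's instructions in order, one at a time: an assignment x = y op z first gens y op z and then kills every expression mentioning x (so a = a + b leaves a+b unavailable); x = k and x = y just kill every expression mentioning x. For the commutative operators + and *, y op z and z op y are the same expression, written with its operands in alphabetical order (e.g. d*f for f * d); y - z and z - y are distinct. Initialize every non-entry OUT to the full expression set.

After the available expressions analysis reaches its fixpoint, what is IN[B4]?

Answer: {d-f}

Working:
Fixpoint table:
  B0:   IN={}   OUT={}
  B1:   IN={}   OUT={b+f}
  B2:   IN={b+f}   OUT={b+f}
  B3:   IN={}   OUT={d-f}
  B4:   IN={d-f}   OUT={d-b, d-f}

Merge at B4: IN[B4] = OUT[B3] = {d-f}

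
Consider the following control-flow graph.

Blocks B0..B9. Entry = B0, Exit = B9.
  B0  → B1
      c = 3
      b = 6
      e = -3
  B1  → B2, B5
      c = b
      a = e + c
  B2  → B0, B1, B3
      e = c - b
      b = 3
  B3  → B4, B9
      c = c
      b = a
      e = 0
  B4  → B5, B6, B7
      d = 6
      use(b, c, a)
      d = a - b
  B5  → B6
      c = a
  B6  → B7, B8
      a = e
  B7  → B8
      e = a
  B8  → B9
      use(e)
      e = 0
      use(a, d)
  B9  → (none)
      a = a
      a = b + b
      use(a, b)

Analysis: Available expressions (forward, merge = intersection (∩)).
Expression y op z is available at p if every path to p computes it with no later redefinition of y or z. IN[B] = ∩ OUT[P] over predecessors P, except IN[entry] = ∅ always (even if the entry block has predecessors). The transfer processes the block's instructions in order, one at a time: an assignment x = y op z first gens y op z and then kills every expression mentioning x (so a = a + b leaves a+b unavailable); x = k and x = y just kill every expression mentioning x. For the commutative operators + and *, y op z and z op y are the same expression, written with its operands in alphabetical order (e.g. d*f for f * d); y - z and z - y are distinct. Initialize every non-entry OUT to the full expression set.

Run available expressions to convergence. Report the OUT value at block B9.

Per-block solution:
  B0:   IN={}   OUT={}
  B1:   IN={}   OUT={c+e}
  B2:   IN={c+e}   OUT={}
  B3:   IN={}   OUT={}
  B4:   IN={}   OUT={a-b}
  B5:   IN={}   OUT={}
  B6:   IN={}   OUT={}
  B7:   IN={}   OUT={}
  B8:   IN={}   OUT={}
  B9:   IN={}   OUT={b+b}

Merge at B9: IN[B9] = OUT[B3] ∩ OUT[B8] = {}
Applying B9's transfer function to that IN value gives OUT[B9] (row B9 above).

Answer: {b+b}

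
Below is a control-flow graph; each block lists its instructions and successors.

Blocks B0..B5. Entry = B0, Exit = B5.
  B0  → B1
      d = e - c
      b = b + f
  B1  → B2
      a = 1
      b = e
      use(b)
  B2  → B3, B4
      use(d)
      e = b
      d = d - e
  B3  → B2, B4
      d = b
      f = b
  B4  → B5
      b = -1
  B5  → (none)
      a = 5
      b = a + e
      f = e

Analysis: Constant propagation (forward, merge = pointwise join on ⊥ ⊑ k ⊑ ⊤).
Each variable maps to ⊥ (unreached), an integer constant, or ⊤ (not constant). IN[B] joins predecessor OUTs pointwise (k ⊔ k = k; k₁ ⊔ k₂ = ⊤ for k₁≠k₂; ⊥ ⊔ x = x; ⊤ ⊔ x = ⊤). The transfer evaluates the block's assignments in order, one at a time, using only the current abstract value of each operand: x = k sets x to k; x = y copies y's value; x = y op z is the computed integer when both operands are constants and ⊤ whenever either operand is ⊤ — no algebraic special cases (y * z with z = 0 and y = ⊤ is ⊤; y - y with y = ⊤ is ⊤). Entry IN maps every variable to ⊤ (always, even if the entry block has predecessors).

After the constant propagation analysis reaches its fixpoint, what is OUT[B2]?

Answer: {a: 1, b: ⊤, c: ⊤, d: ⊤, e: ⊤, f: ⊤}

Working:
Per-block solution:
  B0:  IN=(all ⊤)  OUT=(all ⊤)
  B1:  IN=(all ⊤)  OUT={a:1; rest ⊤}
  B2:  IN={a:1; rest ⊤}  OUT={a:1; rest ⊤}
  B3:  IN={a:1; rest ⊤}  OUT={a:1; rest ⊤}
  B4:  IN={a:1; rest ⊤}  OUT={a:1, b:-1; rest ⊤}
  B5:  IN={a:1, b:-1; rest ⊤}  OUT={a:5; rest ⊤}

Merge at B2: IN[B2] = OUT[B1] ⊔ OUT[B3] = {a: 1, b: ⊤, c: ⊤, d: ⊤, e: ⊤, f: ⊤}
Applying B2's transfer function to that IN value gives OUT[B2] (row B2 above).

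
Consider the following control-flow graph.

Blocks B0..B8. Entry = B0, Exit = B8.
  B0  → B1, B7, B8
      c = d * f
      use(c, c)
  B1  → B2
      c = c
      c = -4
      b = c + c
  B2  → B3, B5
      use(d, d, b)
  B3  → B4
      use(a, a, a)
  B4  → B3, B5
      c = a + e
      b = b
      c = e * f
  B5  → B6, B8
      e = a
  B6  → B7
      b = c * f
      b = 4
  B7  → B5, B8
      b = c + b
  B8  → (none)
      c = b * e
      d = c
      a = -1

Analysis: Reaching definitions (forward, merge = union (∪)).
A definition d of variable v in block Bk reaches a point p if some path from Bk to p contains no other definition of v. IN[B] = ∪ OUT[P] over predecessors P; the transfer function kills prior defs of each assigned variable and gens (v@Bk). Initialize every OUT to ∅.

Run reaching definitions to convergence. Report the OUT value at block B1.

Fixpoint table:
  B0: | IN={} | OUT={c@B0}
  B1: | IN={c@B0} | OUT={b@B1, c@B1}
  B2: | IN={b@B1, c@B1} | OUT={b@B1, c@B1}
  B3: | IN={b@B1, b@B4, c@B1, c@B4} | OUT={b@B1, b@B4, c@B1, c@B4}
  B4: | IN={b@B1, b@B4, c@B1, c@B4} | OUT={b@B4, c@B4}
  B5: | IN={b@B1, b@B4, b@B7, c@B0, c@B1, c@B4, e@B5} | OUT={b@B1, b@B4, b@B7, c@B0, c@B1, c@B4, e@B5}
  B6: | IN={b@B1, b@B4, b@B7, c@B0, c@B1, c@B4, e@B5} | OUT={b@B6, c@B0, c@B1, c@B4, e@B5}
  B7: | IN={b@B6, c@B0, c@B1, c@B4, e@B5} | OUT={b@B7, c@B0, c@B1, c@B4, e@B5}
  B8: | IN={b@B1, b@B4, b@B7, c@B0, c@B1, c@B4, e@B5} | OUT={a@B8, b@B1, b@B4, b@B7, c@B8, d@B8, e@B5}

Merge at B1: IN[B1] = OUT[B0] = {c@B0}
Applying B1's transfer function to that IN value gives OUT[B1] (row B1 above).

Answer: {b@B1, c@B1}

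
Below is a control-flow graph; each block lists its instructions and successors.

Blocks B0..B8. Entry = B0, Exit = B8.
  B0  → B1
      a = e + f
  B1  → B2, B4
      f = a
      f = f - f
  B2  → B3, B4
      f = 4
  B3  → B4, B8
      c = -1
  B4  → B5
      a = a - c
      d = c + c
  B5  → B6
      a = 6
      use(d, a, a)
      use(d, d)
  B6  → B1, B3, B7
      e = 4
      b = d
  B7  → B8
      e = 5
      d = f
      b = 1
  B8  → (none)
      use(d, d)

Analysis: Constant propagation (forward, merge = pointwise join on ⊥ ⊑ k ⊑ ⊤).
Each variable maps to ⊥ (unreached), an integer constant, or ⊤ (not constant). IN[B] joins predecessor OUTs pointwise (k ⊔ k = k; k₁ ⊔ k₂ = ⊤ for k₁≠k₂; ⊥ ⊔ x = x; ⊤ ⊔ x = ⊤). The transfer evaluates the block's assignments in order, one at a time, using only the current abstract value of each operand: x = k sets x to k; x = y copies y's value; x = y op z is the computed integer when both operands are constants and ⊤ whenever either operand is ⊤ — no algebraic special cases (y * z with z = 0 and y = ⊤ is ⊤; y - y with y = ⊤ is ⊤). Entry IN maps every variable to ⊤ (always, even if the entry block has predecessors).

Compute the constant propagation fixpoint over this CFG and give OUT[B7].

Answer: {a: 6, b: 1, c: ⊤, d: ⊤, e: 5, f: ⊤}

Derivation:
Per-block solution:
  B0: | IN=(all ⊤) | OUT=(all ⊤)
  B1: | IN=(all ⊤) | OUT=(all ⊤)
  B2: | IN=(all ⊤) | OUT={f:4; rest ⊤}
  B3: | IN=(all ⊤) | OUT={c:-1; rest ⊤}
  B4: | IN=(all ⊤) | OUT=(all ⊤)
  B5: | IN=(all ⊤) | OUT={a:6; rest ⊤}
  B6: | IN={a:6; rest ⊤} | OUT={a:6, e:4; rest ⊤}
  B7: | IN={a:6, e:4; rest ⊤} | OUT={a:6, b:1, e:5; rest ⊤}
  B8: | IN=(all ⊤) | OUT=(all ⊤)

Merge at B7: IN[B7] = OUT[B6] = {a: 6, b: ⊤, c: ⊤, d: ⊤, e: 4, f: ⊤}
Applying B7's transfer function to that IN value gives OUT[B7] (row B7 above).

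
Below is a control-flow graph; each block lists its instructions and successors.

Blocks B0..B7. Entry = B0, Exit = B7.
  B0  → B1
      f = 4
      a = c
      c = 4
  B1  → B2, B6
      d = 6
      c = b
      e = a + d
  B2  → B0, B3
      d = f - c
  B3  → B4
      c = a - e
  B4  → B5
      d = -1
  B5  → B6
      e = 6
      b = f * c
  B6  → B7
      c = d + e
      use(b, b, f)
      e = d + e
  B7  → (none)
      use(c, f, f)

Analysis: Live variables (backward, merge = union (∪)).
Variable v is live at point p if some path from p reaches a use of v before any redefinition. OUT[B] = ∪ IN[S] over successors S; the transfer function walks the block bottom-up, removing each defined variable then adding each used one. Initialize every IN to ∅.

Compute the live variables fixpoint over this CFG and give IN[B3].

Answer: {a, e, f}

Trace:
Per-block solution:
  B0:  IN={b, c}  OUT={a, b, f}
  B1:  IN={a, b, f}  OUT={a, b, c, d, e, f}
  B2:  IN={a, b, c, e, f}  OUT={a, b, c, e, f}
  B3:  IN={a, e, f}  OUT={c, f}
  B4:  IN={c, f}  OUT={c, d, f}
  B5:  IN={c, d, f}  OUT={b, d, e, f}
  B6:  IN={b, d, e, f}  OUT={c, f}
  B7:  IN={c, f}  OUT={}

Merge at B3: OUT[B3] = IN[B4] = {c, f}
Applying B3's transfer function to that OUT value gives IN[B3] (row B3 above).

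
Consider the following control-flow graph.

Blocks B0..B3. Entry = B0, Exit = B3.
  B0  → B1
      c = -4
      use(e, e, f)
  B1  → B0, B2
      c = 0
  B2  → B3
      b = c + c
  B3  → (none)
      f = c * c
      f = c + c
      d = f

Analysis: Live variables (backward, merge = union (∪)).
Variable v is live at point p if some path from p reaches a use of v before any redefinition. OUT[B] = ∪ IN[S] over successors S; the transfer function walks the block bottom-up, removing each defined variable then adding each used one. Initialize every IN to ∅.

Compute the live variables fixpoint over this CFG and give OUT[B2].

Per-block solution:
  B0:   IN={e, f}   OUT={e, f}
  B1:   IN={e, f}   OUT={c, e, f}
  B2:   IN={c}   OUT={c}
  B3:   IN={c}   OUT={}

Merge at B2: OUT[B2] = IN[B3] = {c}

Answer: {c}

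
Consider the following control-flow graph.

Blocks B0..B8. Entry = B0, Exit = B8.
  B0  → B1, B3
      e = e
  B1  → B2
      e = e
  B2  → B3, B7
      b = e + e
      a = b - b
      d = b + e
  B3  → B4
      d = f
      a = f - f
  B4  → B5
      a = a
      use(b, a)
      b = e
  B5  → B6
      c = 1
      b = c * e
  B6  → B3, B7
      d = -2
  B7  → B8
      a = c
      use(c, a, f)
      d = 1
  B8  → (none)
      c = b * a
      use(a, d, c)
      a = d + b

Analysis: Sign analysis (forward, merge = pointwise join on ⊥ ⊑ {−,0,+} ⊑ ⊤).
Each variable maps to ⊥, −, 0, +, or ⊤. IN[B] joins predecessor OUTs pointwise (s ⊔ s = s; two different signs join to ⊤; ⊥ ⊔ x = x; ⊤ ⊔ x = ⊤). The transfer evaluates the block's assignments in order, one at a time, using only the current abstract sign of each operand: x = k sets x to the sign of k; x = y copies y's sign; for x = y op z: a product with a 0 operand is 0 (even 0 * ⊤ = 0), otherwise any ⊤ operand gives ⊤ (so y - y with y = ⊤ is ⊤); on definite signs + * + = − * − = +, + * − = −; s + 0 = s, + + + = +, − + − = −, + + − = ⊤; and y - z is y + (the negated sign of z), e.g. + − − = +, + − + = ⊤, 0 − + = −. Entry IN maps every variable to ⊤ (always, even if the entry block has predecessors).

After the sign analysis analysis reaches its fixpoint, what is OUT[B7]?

Converged values:
  B0:   IN=(all ⊤)   OUT=(all ⊤)
  B1:   IN=(all ⊤)   OUT=(all ⊤)
  B2:   IN=(all ⊤)   OUT=(all ⊤)
  B3:   IN=(all ⊤)   OUT=(all ⊤)
  B4:   IN=(all ⊤)   OUT=(all ⊤)
  B5:   IN=(all ⊤)   OUT={c:+; rest ⊤}
  B6:   IN={c:+; rest ⊤}   OUT={c:+, d:-; rest ⊤}
  B7:   IN=(all ⊤)   OUT={d:+; rest ⊤}
  B8:   IN={d:+; rest ⊤}   OUT={d:+; rest ⊤}

Merge at B7: IN[B7] = OUT[B2] ⊔ OUT[B6] = {a: ⊤, b: ⊤, c: ⊤, d: ⊤, e: ⊤, f: ⊤}
Applying B7's transfer function to that IN value gives OUT[B7] (row B7 above).

Answer: {a: ⊤, b: ⊤, c: ⊤, d: +, e: ⊤, f: ⊤}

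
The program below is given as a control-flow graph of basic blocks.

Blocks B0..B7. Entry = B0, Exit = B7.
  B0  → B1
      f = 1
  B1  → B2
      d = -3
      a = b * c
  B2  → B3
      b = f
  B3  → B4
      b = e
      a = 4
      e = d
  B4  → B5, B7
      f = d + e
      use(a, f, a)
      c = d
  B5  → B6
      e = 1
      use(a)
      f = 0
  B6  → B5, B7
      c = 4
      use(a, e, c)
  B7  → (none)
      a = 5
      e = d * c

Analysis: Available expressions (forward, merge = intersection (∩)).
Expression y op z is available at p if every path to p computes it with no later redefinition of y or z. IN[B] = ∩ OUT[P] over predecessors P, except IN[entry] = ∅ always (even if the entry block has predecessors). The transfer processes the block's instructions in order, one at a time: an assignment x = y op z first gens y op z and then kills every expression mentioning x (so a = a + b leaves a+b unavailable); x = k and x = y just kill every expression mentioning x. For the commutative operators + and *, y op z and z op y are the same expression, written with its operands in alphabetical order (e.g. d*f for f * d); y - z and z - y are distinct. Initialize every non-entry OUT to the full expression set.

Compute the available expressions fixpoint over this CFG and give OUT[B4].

Answer: {d+e}

Working:
Fixpoint table:
  B0: | IN={} | OUT={}
  B1: | IN={} | OUT={b*c}
  B2: | IN={b*c} | OUT={}
  B3: | IN={} | OUT={}
  B4: | IN={} | OUT={d+e}
  B5: | IN={} | OUT={}
  B6: | IN={} | OUT={}
  B7: | IN={} | OUT={c*d}

Merge at B4: IN[B4] = OUT[B3] = {}
Applying B4's transfer function to that IN value gives OUT[B4] (row B4 above).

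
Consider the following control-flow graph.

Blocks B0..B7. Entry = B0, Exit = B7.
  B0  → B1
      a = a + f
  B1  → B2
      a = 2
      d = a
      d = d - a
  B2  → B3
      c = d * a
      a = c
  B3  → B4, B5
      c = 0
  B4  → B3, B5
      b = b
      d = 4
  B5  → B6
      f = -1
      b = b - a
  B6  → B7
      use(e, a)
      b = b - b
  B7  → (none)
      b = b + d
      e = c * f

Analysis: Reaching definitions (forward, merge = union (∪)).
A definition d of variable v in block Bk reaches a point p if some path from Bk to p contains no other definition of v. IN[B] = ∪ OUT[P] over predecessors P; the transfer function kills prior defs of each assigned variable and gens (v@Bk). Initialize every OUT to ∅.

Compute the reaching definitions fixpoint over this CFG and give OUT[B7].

Per-block solution:
  B0: | IN={} | OUT={a@B0}
  B1: | IN={a@B0} | OUT={a@B1, d@B1}
  B2: | IN={a@B1, d@B1} | OUT={a@B2, c@B2, d@B1}
  B3: | IN={a@B2, b@B4, c@B2, c@B3, d@B1, d@B4} | OUT={a@B2, b@B4, c@B3, d@B1, d@B4}
  B4: | IN={a@B2, b@B4, c@B3, d@B1, d@B4} | OUT={a@B2, b@B4, c@B3, d@B4}
  B5: | IN={a@B2, b@B4, c@B3, d@B1, d@B4} | OUT={a@B2, b@B5, c@B3, d@B1, d@B4, f@B5}
  B6: | IN={a@B2, b@B5, c@B3, d@B1, d@B4, f@B5} | OUT={a@B2, b@B6, c@B3, d@B1, d@B4, f@B5}
  B7: | IN={a@B2, b@B6, c@B3, d@B1, d@B4, f@B5} | OUT={a@B2, b@B7, c@B3, d@B1, d@B4, e@B7, f@B5}

Merge at B7: IN[B7] = OUT[B6] = {a@B2, b@B6, c@B3, d@B1, d@B4, f@B5}
Applying B7's transfer function to that IN value gives OUT[B7] (row B7 above).

Answer: {a@B2, b@B7, c@B3, d@B1, d@B4, e@B7, f@B5}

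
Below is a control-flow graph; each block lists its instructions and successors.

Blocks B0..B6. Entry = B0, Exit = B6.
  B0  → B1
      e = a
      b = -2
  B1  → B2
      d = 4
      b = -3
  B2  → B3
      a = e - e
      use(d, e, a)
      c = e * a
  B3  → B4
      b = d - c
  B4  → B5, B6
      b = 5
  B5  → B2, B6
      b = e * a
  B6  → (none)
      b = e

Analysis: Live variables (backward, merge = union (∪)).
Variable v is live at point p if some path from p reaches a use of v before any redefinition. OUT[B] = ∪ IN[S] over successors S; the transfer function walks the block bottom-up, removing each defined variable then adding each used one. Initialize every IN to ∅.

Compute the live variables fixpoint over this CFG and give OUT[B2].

Converged values:
  B0:   IN={a}   OUT={e}
  B1:   IN={e}   OUT={d, e}
  B2:   IN={d, e}   OUT={a, c, d, e}
  B3:   IN={a, c, d, e}   OUT={a, d, e}
  B4:   IN={a, d, e}   OUT={a, d, e}
  B5:   IN={a, d, e}   OUT={d, e}
  B6:   IN={e}   OUT={}

Merge at B2: OUT[B2] = IN[B3] = {a, c, d, e}

Answer: {a, c, d, e}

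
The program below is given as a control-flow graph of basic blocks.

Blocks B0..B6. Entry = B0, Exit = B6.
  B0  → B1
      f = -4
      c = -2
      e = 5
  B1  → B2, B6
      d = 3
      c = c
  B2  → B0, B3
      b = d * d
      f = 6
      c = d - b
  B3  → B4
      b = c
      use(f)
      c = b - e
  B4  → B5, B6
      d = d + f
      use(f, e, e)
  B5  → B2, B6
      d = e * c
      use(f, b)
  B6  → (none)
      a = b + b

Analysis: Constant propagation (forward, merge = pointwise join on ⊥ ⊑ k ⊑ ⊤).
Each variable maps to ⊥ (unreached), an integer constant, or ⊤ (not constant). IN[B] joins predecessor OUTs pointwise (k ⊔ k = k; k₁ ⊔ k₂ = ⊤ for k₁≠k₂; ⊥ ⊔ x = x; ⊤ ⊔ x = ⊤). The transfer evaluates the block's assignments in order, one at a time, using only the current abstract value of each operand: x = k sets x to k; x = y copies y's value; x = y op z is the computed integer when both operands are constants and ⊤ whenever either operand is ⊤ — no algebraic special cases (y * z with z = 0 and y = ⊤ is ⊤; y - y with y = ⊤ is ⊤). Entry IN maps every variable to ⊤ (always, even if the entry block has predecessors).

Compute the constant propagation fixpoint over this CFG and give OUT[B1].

Converged values:
  B0:  IN=(all ⊤)  OUT={c:-2, e:5, f:-4; rest ⊤}
  B1:  IN={c:-2, e:5, f:-4; rest ⊤}  OUT={c:-2, d:3, e:5, f:-4; rest ⊤}
  B2:  IN={e:5; rest ⊤}  OUT={e:5, f:6; rest ⊤}
  B3:  IN={e:5, f:6; rest ⊤}  OUT={e:5, f:6; rest ⊤}
  B4:  IN={e:5, f:6; rest ⊤}  OUT={e:5, f:6; rest ⊤}
  B5:  IN={e:5, f:6; rest ⊤}  OUT={e:5, f:6; rest ⊤}
  B6:  IN={e:5; rest ⊤}  OUT={e:5; rest ⊤}

Merge at B1: IN[B1] = OUT[B0] = {a: ⊤, b: ⊤, c: -2, d: ⊤, e: 5, f: -4}
Applying B1's transfer function to that IN value gives OUT[B1] (row B1 above).

Answer: {a: ⊤, b: ⊤, c: -2, d: 3, e: 5, f: -4}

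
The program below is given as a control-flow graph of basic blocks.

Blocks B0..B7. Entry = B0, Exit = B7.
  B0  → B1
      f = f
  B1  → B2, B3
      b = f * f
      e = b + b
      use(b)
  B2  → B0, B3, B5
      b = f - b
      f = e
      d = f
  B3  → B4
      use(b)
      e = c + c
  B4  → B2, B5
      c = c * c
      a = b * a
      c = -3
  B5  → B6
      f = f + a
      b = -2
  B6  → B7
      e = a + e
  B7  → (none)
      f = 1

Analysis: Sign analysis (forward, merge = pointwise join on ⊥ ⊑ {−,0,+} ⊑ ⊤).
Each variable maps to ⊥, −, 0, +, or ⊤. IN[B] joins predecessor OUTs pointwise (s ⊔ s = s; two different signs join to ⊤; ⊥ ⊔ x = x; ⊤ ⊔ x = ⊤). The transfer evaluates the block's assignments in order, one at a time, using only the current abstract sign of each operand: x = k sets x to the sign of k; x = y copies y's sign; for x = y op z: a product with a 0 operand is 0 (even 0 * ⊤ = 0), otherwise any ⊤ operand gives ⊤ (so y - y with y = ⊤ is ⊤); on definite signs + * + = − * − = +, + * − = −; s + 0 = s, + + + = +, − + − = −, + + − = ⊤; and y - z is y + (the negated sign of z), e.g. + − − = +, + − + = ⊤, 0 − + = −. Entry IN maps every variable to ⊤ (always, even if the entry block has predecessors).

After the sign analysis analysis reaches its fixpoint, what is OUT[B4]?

Fixpoint table:
  B0:   IN=(all ⊤)   OUT=(all ⊤)
  B1:   IN=(all ⊤)   OUT=(all ⊤)
  B2:   IN=(all ⊤)   OUT=(all ⊤)
  B3:   IN=(all ⊤)   OUT=(all ⊤)
  B4:   IN=(all ⊤)   OUT={c:-; rest ⊤}
  B5:   IN=(all ⊤)   OUT={b:-; rest ⊤}
  B6:   IN={b:-; rest ⊤}   OUT={b:-; rest ⊤}
  B7:   IN={b:-; rest ⊤}   OUT={b:-, f:+; rest ⊤}

Merge at B4: IN[B4] = OUT[B3] = {a: ⊤, b: ⊤, c: ⊤, d: ⊤, e: ⊤, f: ⊤}
Applying B4's transfer function to that IN value gives OUT[B4] (row B4 above).

Answer: {a: ⊤, b: ⊤, c: -, d: ⊤, e: ⊤, f: ⊤}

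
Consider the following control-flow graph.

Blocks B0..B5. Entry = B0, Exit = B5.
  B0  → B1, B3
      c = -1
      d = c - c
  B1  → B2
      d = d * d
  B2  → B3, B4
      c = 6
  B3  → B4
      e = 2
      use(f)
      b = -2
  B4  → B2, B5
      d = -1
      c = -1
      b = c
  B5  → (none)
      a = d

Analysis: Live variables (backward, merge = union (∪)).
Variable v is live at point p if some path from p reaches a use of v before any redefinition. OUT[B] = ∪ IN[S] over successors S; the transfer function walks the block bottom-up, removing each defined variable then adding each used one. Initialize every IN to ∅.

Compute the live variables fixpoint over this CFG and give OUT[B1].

Answer: {f}

Derivation:
Fixpoint table:
  B0: | IN={f} | OUT={d, f}
  B1: | IN={d, f} | OUT={f}
  B2: | IN={f} | OUT={f}
  B3: | IN={f} | OUT={f}
  B4: | IN={f} | OUT={d, f}
  B5: | IN={d} | OUT={}

Merge at B1: OUT[B1] = IN[B2] = {f}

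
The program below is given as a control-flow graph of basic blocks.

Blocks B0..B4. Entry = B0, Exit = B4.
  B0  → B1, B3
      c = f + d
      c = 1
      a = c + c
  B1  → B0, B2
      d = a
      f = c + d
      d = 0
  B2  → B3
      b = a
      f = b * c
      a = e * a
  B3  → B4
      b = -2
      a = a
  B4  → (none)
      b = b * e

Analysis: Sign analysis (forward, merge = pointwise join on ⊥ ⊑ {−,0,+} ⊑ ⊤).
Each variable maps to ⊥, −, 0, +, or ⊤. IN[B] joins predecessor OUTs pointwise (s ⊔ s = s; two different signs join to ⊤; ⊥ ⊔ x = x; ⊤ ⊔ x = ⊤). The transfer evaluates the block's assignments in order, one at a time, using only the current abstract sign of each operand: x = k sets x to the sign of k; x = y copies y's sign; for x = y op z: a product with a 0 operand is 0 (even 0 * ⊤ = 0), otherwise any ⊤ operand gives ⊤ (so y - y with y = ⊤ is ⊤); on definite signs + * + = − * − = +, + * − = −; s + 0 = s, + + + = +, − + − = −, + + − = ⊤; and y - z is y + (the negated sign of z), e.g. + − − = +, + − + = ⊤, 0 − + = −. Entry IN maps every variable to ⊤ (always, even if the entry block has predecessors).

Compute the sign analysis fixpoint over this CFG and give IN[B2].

Converged values:
  B0: | IN=(all ⊤) | OUT={a:+, c:+; rest ⊤}
  B1: | IN={a:+, c:+; rest ⊤} | OUT={a:+, c:+, d:0, f:+; rest ⊤}
  B2: | IN={a:+, c:+, d:0, f:+; rest ⊤} | OUT={b:+, c:+, d:0, f:+; rest ⊤}
  B3: | IN={c:+; rest ⊤} | OUT={b:-, c:+; rest ⊤}
  B4: | IN={b:-, c:+; rest ⊤} | OUT={c:+; rest ⊤}

Merge at B2: IN[B2] = OUT[B1] = {a: +, b: ⊤, c: +, d: 0, e: ⊤, f: +}

Answer: {a: +, b: ⊤, c: +, d: 0, e: ⊤, f: +}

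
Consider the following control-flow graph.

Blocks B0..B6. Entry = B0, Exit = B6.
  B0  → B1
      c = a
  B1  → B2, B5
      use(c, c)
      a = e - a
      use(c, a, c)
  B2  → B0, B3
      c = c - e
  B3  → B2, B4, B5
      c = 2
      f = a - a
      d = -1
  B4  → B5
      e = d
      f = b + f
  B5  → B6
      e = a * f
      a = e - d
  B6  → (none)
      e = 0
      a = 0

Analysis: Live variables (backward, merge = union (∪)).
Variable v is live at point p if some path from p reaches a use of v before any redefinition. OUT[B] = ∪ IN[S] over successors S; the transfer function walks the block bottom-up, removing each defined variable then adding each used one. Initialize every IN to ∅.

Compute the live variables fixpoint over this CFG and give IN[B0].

Per-block solution:
  B0: | IN={a, b, d, e, f} | OUT={a, b, c, d, e, f}
  B1: | IN={a, b, c, d, e, f} | OUT={a, b, c, d, e, f}
  B2: | IN={a, b, c, d, e, f} | OUT={a, b, d, e, f}
  B3: | IN={a, b, e} | OUT={a, b, c, d, e, f}
  B4: | IN={a, b, d, f} | OUT={a, d, f}
  B5: | IN={a, d, f} | OUT={}
  B6: | IN={} | OUT={}

Merge at B0: OUT[B0] = IN[B1] = {a, b, c, d, e, f}
Applying B0's transfer function to that OUT value gives IN[B0] (row B0 above).

Answer: {a, b, d, e, f}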